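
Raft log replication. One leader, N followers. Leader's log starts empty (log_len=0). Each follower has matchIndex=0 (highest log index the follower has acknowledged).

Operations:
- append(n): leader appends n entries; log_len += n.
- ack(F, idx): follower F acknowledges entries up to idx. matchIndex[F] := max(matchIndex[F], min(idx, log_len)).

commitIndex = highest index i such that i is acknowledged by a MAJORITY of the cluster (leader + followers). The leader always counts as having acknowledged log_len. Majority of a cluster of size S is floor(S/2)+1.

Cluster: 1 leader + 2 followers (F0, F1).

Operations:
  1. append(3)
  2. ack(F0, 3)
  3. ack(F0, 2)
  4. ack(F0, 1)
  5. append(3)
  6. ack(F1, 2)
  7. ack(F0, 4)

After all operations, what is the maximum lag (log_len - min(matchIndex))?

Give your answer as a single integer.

Op 1: append 3 -> log_len=3
Op 2: F0 acks idx 3 -> match: F0=3 F1=0; commitIndex=3
Op 3: F0 acks idx 2 -> match: F0=3 F1=0; commitIndex=3
Op 4: F0 acks idx 1 -> match: F0=3 F1=0; commitIndex=3
Op 5: append 3 -> log_len=6
Op 6: F1 acks idx 2 -> match: F0=3 F1=2; commitIndex=3
Op 7: F0 acks idx 4 -> match: F0=4 F1=2; commitIndex=4

Answer: 4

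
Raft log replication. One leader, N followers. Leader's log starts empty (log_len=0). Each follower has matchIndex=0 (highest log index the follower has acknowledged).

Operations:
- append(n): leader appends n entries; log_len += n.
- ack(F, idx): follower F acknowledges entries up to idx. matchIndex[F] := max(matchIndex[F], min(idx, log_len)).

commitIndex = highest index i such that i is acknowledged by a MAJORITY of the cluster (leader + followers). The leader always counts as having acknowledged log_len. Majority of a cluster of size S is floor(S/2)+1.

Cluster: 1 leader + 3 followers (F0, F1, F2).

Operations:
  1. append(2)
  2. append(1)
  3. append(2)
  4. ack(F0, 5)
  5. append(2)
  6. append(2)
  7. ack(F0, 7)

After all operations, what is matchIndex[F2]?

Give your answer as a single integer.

Answer: 0

Derivation:
Op 1: append 2 -> log_len=2
Op 2: append 1 -> log_len=3
Op 3: append 2 -> log_len=5
Op 4: F0 acks idx 5 -> match: F0=5 F1=0 F2=0; commitIndex=0
Op 5: append 2 -> log_len=7
Op 6: append 2 -> log_len=9
Op 7: F0 acks idx 7 -> match: F0=7 F1=0 F2=0; commitIndex=0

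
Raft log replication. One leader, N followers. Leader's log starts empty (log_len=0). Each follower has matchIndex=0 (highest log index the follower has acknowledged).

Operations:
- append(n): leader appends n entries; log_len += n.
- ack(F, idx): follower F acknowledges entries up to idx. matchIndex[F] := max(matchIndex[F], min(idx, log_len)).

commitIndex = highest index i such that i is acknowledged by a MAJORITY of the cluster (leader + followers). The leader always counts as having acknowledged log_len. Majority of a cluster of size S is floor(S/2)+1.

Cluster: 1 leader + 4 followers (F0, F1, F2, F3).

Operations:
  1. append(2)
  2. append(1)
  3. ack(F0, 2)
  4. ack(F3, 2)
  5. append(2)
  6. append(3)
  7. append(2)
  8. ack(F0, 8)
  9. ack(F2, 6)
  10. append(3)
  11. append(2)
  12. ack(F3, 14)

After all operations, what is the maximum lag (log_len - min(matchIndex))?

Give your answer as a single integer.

Answer: 15

Derivation:
Op 1: append 2 -> log_len=2
Op 2: append 1 -> log_len=3
Op 3: F0 acks idx 2 -> match: F0=2 F1=0 F2=0 F3=0; commitIndex=0
Op 4: F3 acks idx 2 -> match: F0=2 F1=0 F2=0 F3=2; commitIndex=2
Op 5: append 2 -> log_len=5
Op 6: append 3 -> log_len=8
Op 7: append 2 -> log_len=10
Op 8: F0 acks idx 8 -> match: F0=8 F1=0 F2=0 F3=2; commitIndex=2
Op 9: F2 acks idx 6 -> match: F0=8 F1=0 F2=6 F3=2; commitIndex=6
Op 10: append 3 -> log_len=13
Op 11: append 2 -> log_len=15
Op 12: F3 acks idx 14 -> match: F0=8 F1=0 F2=6 F3=14; commitIndex=8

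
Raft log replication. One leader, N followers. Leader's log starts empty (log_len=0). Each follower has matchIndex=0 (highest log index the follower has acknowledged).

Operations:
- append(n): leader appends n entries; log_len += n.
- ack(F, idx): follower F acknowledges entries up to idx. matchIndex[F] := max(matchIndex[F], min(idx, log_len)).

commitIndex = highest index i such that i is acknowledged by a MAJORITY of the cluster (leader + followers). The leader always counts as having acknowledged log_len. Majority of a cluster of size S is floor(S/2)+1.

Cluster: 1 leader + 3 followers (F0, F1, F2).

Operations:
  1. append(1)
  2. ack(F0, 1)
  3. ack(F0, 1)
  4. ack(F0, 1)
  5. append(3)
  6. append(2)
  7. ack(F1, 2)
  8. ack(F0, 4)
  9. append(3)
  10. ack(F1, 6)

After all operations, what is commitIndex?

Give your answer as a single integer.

Op 1: append 1 -> log_len=1
Op 2: F0 acks idx 1 -> match: F0=1 F1=0 F2=0; commitIndex=0
Op 3: F0 acks idx 1 -> match: F0=1 F1=0 F2=0; commitIndex=0
Op 4: F0 acks idx 1 -> match: F0=1 F1=0 F2=0; commitIndex=0
Op 5: append 3 -> log_len=4
Op 6: append 2 -> log_len=6
Op 7: F1 acks idx 2 -> match: F0=1 F1=2 F2=0; commitIndex=1
Op 8: F0 acks idx 4 -> match: F0=4 F1=2 F2=0; commitIndex=2
Op 9: append 3 -> log_len=9
Op 10: F1 acks idx 6 -> match: F0=4 F1=6 F2=0; commitIndex=4

Answer: 4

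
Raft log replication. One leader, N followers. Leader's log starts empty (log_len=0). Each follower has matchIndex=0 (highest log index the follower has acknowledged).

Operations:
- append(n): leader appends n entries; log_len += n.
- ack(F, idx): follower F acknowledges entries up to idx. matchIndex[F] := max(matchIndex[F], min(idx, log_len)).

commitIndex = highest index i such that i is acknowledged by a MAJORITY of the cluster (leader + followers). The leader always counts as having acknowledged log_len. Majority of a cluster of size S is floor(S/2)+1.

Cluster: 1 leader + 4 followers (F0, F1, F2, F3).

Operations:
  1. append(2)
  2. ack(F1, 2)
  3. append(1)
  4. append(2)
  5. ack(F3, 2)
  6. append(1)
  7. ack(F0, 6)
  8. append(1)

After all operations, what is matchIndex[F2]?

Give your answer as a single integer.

Answer: 0

Derivation:
Op 1: append 2 -> log_len=2
Op 2: F1 acks idx 2 -> match: F0=0 F1=2 F2=0 F3=0; commitIndex=0
Op 3: append 1 -> log_len=3
Op 4: append 2 -> log_len=5
Op 5: F3 acks idx 2 -> match: F0=0 F1=2 F2=0 F3=2; commitIndex=2
Op 6: append 1 -> log_len=6
Op 7: F0 acks idx 6 -> match: F0=6 F1=2 F2=0 F3=2; commitIndex=2
Op 8: append 1 -> log_len=7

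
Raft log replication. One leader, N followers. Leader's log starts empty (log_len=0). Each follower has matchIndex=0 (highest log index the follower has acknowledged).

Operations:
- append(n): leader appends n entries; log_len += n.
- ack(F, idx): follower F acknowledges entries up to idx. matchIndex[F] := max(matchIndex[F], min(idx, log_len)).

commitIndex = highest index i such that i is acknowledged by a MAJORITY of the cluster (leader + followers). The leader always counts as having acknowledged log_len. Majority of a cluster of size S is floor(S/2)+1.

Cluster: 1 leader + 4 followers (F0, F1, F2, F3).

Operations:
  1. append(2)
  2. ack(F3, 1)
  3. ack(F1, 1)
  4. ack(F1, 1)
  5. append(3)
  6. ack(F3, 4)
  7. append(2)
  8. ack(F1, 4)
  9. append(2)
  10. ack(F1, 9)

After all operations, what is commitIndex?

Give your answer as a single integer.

Answer: 4

Derivation:
Op 1: append 2 -> log_len=2
Op 2: F3 acks idx 1 -> match: F0=0 F1=0 F2=0 F3=1; commitIndex=0
Op 3: F1 acks idx 1 -> match: F0=0 F1=1 F2=0 F3=1; commitIndex=1
Op 4: F1 acks idx 1 -> match: F0=0 F1=1 F2=0 F3=1; commitIndex=1
Op 5: append 3 -> log_len=5
Op 6: F3 acks idx 4 -> match: F0=0 F1=1 F2=0 F3=4; commitIndex=1
Op 7: append 2 -> log_len=7
Op 8: F1 acks idx 4 -> match: F0=0 F1=4 F2=0 F3=4; commitIndex=4
Op 9: append 2 -> log_len=9
Op 10: F1 acks idx 9 -> match: F0=0 F1=9 F2=0 F3=4; commitIndex=4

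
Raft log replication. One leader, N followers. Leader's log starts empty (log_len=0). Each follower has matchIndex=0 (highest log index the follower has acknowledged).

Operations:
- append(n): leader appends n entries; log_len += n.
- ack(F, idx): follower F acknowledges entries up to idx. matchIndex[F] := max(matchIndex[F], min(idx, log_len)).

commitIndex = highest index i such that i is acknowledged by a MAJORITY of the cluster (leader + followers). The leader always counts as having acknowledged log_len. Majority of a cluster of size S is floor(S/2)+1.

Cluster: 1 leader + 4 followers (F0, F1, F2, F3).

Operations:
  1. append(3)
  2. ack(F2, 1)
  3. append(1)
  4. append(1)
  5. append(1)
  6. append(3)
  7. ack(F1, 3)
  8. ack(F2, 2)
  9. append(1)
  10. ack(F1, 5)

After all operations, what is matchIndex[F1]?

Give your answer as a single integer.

Op 1: append 3 -> log_len=3
Op 2: F2 acks idx 1 -> match: F0=0 F1=0 F2=1 F3=0; commitIndex=0
Op 3: append 1 -> log_len=4
Op 4: append 1 -> log_len=5
Op 5: append 1 -> log_len=6
Op 6: append 3 -> log_len=9
Op 7: F1 acks idx 3 -> match: F0=0 F1=3 F2=1 F3=0; commitIndex=1
Op 8: F2 acks idx 2 -> match: F0=0 F1=3 F2=2 F3=0; commitIndex=2
Op 9: append 1 -> log_len=10
Op 10: F1 acks idx 5 -> match: F0=0 F1=5 F2=2 F3=0; commitIndex=2

Answer: 5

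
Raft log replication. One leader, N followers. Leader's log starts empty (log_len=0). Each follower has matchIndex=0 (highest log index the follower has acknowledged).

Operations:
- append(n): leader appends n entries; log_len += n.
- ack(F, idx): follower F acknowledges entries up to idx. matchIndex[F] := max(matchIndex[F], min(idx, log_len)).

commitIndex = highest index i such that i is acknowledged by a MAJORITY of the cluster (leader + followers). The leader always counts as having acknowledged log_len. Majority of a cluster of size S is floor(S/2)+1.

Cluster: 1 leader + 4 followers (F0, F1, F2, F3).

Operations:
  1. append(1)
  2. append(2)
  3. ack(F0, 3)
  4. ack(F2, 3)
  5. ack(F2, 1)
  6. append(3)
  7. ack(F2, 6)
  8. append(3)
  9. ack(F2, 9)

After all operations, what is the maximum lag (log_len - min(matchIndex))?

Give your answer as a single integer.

Op 1: append 1 -> log_len=1
Op 2: append 2 -> log_len=3
Op 3: F0 acks idx 3 -> match: F0=3 F1=0 F2=0 F3=0; commitIndex=0
Op 4: F2 acks idx 3 -> match: F0=3 F1=0 F2=3 F3=0; commitIndex=3
Op 5: F2 acks idx 1 -> match: F0=3 F1=0 F2=3 F3=0; commitIndex=3
Op 6: append 3 -> log_len=6
Op 7: F2 acks idx 6 -> match: F0=3 F1=0 F2=6 F3=0; commitIndex=3
Op 8: append 3 -> log_len=9
Op 9: F2 acks idx 9 -> match: F0=3 F1=0 F2=9 F3=0; commitIndex=3

Answer: 9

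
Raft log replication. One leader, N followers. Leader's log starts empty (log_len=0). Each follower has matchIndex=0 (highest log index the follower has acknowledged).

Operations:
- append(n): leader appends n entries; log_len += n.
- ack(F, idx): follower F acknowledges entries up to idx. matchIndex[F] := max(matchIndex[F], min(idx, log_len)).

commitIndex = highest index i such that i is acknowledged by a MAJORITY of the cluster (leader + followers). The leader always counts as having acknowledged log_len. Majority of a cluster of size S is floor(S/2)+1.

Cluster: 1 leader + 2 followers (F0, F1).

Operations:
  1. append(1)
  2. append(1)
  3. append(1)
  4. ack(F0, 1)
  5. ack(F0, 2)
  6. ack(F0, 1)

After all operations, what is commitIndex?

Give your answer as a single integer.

Op 1: append 1 -> log_len=1
Op 2: append 1 -> log_len=2
Op 3: append 1 -> log_len=3
Op 4: F0 acks idx 1 -> match: F0=1 F1=0; commitIndex=1
Op 5: F0 acks idx 2 -> match: F0=2 F1=0; commitIndex=2
Op 6: F0 acks idx 1 -> match: F0=2 F1=0; commitIndex=2

Answer: 2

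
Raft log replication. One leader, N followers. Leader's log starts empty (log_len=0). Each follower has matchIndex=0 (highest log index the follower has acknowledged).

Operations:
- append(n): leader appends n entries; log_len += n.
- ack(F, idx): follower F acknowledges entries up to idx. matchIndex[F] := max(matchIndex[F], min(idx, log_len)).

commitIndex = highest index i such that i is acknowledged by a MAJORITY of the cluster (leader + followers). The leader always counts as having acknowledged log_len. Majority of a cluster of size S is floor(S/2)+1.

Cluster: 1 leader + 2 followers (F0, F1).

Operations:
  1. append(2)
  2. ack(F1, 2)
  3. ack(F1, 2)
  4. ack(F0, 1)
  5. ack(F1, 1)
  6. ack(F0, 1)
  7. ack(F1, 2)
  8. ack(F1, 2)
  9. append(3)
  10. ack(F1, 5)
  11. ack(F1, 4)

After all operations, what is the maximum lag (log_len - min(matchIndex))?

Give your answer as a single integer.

Answer: 4

Derivation:
Op 1: append 2 -> log_len=2
Op 2: F1 acks idx 2 -> match: F0=0 F1=2; commitIndex=2
Op 3: F1 acks idx 2 -> match: F0=0 F1=2; commitIndex=2
Op 4: F0 acks idx 1 -> match: F0=1 F1=2; commitIndex=2
Op 5: F1 acks idx 1 -> match: F0=1 F1=2; commitIndex=2
Op 6: F0 acks idx 1 -> match: F0=1 F1=2; commitIndex=2
Op 7: F1 acks idx 2 -> match: F0=1 F1=2; commitIndex=2
Op 8: F1 acks idx 2 -> match: F0=1 F1=2; commitIndex=2
Op 9: append 3 -> log_len=5
Op 10: F1 acks idx 5 -> match: F0=1 F1=5; commitIndex=5
Op 11: F1 acks idx 4 -> match: F0=1 F1=5; commitIndex=5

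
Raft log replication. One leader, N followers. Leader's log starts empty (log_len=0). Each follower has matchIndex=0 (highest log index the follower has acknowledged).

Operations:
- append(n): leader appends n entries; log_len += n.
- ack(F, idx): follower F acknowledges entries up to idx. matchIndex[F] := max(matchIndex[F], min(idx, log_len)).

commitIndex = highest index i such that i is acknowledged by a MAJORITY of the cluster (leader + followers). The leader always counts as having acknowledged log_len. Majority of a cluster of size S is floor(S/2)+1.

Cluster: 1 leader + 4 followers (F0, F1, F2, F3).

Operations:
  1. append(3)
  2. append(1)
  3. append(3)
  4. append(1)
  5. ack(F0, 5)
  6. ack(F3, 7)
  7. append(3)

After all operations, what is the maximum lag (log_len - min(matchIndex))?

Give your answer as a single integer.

Answer: 11

Derivation:
Op 1: append 3 -> log_len=3
Op 2: append 1 -> log_len=4
Op 3: append 3 -> log_len=7
Op 4: append 1 -> log_len=8
Op 5: F0 acks idx 5 -> match: F0=5 F1=0 F2=0 F3=0; commitIndex=0
Op 6: F3 acks idx 7 -> match: F0=5 F1=0 F2=0 F3=7; commitIndex=5
Op 7: append 3 -> log_len=11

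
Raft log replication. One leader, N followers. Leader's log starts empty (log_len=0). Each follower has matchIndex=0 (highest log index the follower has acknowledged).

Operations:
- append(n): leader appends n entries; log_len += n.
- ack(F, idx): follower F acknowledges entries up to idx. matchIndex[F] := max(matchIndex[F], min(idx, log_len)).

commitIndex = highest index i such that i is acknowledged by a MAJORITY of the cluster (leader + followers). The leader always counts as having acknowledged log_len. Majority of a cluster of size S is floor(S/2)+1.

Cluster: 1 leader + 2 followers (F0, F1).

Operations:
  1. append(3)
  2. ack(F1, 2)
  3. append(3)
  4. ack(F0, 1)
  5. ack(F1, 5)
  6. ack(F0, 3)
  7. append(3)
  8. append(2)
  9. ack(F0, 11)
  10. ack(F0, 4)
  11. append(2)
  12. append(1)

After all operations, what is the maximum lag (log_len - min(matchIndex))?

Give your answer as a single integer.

Answer: 9

Derivation:
Op 1: append 3 -> log_len=3
Op 2: F1 acks idx 2 -> match: F0=0 F1=2; commitIndex=2
Op 3: append 3 -> log_len=6
Op 4: F0 acks idx 1 -> match: F0=1 F1=2; commitIndex=2
Op 5: F1 acks idx 5 -> match: F0=1 F1=5; commitIndex=5
Op 6: F0 acks idx 3 -> match: F0=3 F1=5; commitIndex=5
Op 7: append 3 -> log_len=9
Op 8: append 2 -> log_len=11
Op 9: F0 acks idx 11 -> match: F0=11 F1=5; commitIndex=11
Op 10: F0 acks idx 4 -> match: F0=11 F1=5; commitIndex=11
Op 11: append 2 -> log_len=13
Op 12: append 1 -> log_len=14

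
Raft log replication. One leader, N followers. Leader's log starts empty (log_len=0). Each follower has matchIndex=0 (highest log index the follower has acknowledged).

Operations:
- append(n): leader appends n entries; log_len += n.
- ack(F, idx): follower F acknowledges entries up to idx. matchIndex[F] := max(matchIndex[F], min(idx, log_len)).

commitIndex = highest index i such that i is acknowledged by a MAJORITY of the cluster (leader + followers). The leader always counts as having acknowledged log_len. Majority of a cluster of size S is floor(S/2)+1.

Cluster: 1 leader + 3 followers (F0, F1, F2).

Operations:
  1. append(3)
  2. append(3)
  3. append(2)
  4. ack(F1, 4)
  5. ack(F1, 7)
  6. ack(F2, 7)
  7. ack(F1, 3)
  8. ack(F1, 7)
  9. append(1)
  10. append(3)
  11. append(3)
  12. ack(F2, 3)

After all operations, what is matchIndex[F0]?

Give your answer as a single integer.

Answer: 0

Derivation:
Op 1: append 3 -> log_len=3
Op 2: append 3 -> log_len=6
Op 3: append 2 -> log_len=8
Op 4: F1 acks idx 4 -> match: F0=0 F1=4 F2=0; commitIndex=0
Op 5: F1 acks idx 7 -> match: F0=0 F1=7 F2=0; commitIndex=0
Op 6: F2 acks idx 7 -> match: F0=0 F1=7 F2=7; commitIndex=7
Op 7: F1 acks idx 3 -> match: F0=0 F1=7 F2=7; commitIndex=7
Op 8: F1 acks idx 7 -> match: F0=0 F1=7 F2=7; commitIndex=7
Op 9: append 1 -> log_len=9
Op 10: append 3 -> log_len=12
Op 11: append 3 -> log_len=15
Op 12: F2 acks idx 3 -> match: F0=0 F1=7 F2=7; commitIndex=7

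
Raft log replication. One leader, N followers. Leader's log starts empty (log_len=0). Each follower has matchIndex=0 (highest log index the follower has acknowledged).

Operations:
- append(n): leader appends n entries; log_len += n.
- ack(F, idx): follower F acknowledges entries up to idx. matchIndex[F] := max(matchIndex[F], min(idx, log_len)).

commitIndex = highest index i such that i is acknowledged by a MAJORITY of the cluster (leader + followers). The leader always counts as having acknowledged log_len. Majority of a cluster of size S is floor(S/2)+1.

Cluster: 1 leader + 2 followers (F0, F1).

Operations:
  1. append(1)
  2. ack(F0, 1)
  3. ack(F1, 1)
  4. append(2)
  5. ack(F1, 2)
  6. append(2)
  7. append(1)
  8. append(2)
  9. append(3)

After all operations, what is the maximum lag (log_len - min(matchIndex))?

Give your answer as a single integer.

Answer: 10

Derivation:
Op 1: append 1 -> log_len=1
Op 2: F0 acks idx 1 -> match: F0=1 F1=0; commitIndex=1
Op 3: F1 acks idx 1 -> match: F0=1 F1=1; commitIndex=1
Op 4: append 2 -> log_len=3
Op 5: F1 acks idx 2 -> match: F0=1 F1=2; commitIndex=2
Op 6: append 2 -> log_len=5
Op 7: append 1 -> log_len=6
Op 8: append 2 -> log_len=8
Op 9: append 3 -> log_len=11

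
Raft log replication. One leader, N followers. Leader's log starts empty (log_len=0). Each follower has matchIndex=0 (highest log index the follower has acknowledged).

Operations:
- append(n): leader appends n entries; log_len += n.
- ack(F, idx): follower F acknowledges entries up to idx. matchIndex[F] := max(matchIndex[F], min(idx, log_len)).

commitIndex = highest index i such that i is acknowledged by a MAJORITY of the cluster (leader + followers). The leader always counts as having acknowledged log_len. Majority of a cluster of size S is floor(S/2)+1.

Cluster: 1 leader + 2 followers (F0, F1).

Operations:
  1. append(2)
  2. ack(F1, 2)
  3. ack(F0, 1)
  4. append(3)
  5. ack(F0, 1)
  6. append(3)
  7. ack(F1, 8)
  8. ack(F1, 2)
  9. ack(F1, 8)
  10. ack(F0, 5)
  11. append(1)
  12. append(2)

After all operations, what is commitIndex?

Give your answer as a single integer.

Answer: 8

Derivation:
Op 1: append 2 -> log_len=2
Op 2: F1 acks idx 2 -> match: F0=0 F1=2; commitIndex=2
Op 3: F0 acks idx 1 -> match: F0=1 F1=2; commitIndex=2
Op 4: append 3 -> log_len=5
Op 5: F0 acks idx 1 -> match: F0=1 F1=2; commitIndex=2
Op 6: append 3 -> log_len=8
Op 7: F1 acks idx 8 -> match: F0=1 F1=8; commitIndex=8
Op 8: F1 acks idx 2 -> match: F0=1 F1=8; commitIndex=8
Op 9: F1 acks idx 8 -> match: F0=1 F1=8; commitIndex=8
Op 10: F0 acks idx 5 -> match: F0=5 F1=8; commitIndex=8
Op 11: append 1 -> log_len=9
Op 12: append 2 -> log_len=11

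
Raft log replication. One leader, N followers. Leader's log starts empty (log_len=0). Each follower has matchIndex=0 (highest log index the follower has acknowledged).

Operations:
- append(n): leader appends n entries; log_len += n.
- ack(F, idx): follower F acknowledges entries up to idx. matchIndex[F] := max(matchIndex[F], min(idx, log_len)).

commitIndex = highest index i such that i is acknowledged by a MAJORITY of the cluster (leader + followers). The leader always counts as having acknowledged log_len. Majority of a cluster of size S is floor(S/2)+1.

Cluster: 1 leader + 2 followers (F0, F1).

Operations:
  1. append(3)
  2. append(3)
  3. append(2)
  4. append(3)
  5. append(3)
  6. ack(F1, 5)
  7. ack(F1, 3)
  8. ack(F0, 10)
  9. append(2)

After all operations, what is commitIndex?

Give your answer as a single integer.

Answer: 10

Derivation:
Op 1: append 3 -> log_len=3
Op 2: append 3 -> log_len=6
Op 3: append 2 -> log_len=8
Op 4: append 3 -> log_len=11
Op 5: append 3 -> log_len=14
Op 6: F1 acks idx 5 -> match: F0=0 F1=5; commitIndex=5
Op 7: F1 acks idx 3 -> match: F0=0 F1=5; commitIndex=5
Op 8: F0 acks idx 10 -> match: F0=10 F1=5; commitIndex=10
Op 9: append 2 -> log_len=16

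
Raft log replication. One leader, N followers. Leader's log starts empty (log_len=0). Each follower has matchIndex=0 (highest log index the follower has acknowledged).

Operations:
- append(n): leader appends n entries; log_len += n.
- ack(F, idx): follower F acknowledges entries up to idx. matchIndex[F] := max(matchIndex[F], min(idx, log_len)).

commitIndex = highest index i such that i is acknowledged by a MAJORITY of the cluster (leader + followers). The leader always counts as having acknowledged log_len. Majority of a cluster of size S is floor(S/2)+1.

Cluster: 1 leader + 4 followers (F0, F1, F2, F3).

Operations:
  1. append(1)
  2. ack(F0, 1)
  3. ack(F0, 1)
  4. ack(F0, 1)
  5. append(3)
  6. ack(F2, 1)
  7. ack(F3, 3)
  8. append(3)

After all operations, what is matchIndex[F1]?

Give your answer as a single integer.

Op 1: append 1 -> log_len=1
Op 2: F0 acks idx 1 -> match: F0=1 F1=0 F2=0 F3=0; commitIndex=0
Op 3: F0 acks idx 1 -> match: F0=1 F1=0 F2=0 F3=0; commitIndex=0
Op 4: F0 acks idx 1 -> match: F0=1 F1=0 F2=0 F3=0; commitIndex=0
Op 5: append 3 -> log_len=4
Op 6: F2 acks idx 1 -> match: F0=1 F1=0 F2=1 F3=0; commitIndex=1
Op 7: F3 acks idx 3 -> match: F0=1 F1=0 F2=1 F3=3; commitIndex=1
Op 8: append 3 -> log_len=7

Answer: 0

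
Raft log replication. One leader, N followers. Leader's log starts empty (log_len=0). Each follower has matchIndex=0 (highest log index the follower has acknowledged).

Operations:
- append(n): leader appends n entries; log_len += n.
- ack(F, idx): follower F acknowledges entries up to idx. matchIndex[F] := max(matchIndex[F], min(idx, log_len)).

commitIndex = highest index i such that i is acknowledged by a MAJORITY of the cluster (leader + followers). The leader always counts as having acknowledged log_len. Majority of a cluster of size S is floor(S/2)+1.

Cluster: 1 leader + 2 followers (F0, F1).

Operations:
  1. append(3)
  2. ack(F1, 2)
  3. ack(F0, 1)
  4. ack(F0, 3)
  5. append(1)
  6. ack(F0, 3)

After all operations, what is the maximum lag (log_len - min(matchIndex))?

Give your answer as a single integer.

Op 1: append 3 -> log_len=3
Op 2: F1 acks idx 2 -> match: F0=0 F1=2; commitIndex=2
Op 3: F0 acks idx 1 -> match: F0=1 F1=2; commitIndex=2
Op 4: F0 acks idx 3 -> match: F0=3 F1=2; commitIndex=3
Op 5: append 1 -> log_len=4
Op 6: F0 acks idx 3 -> match: F0=3 F1=2; commitIndex=3

Answer: 2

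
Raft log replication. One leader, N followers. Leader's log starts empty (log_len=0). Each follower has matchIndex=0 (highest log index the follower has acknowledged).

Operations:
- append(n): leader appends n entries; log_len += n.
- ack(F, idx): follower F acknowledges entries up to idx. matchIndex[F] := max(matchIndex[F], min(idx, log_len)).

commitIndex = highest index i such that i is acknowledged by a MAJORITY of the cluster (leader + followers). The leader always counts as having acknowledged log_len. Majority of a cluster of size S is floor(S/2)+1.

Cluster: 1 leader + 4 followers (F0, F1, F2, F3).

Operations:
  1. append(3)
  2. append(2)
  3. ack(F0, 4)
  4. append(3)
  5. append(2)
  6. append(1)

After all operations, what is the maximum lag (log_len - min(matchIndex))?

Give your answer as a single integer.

Op 1: append 3 -> log_len=3
Op 2: append 2 -> log_len=5
Op 3: F0 acks idx 4 -> match: F0=4 F1=0 F2=0 F3=0; commitIndex=0
Op 4: append 3 -> log_len=8
Op 5: append 2 -> log_len=10
Op 6: append 1 -> log_len=11

Answer: 11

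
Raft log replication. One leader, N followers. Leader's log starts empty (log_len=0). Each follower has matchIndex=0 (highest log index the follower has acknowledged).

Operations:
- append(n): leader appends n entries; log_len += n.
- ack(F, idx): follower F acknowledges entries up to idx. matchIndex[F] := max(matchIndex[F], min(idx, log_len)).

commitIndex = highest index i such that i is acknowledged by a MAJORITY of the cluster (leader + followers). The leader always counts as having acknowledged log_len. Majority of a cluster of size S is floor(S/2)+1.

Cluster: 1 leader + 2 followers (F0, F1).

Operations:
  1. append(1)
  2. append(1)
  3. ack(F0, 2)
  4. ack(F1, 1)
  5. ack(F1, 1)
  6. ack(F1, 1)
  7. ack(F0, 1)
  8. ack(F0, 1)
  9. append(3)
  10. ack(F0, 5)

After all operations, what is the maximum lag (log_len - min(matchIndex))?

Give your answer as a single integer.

Answer: 4

Derivation:
Op 1: append 1 -> log_len=1
Op 2: append 1 -> log_len=2
Op 3: F0 acks idx 2 -> match: F0=2 F1=0; commitIndex=2
Op 4: F1 acks idx 1 -> match: F0=2 F1=1; commitIndex=2
Op 5: F1 acks idx 1 -> match: F0=2 F1=1; commitIndex=2
Op 6: F1 acks idx 1 -> match: F0=2 F1=1; commitIndex=2
Op 7: F0 acks idx 1 -> match: F0=2 F1=1; commitIndex=2
Op 8: F0 acks idx 1 -> match: F0=2 F1=1; commitIndex=2
Op 9: append 3 -> log_len=5
Op 10: F0 acks idx 5 -> match: F0=5 F1=1; commitIndex=5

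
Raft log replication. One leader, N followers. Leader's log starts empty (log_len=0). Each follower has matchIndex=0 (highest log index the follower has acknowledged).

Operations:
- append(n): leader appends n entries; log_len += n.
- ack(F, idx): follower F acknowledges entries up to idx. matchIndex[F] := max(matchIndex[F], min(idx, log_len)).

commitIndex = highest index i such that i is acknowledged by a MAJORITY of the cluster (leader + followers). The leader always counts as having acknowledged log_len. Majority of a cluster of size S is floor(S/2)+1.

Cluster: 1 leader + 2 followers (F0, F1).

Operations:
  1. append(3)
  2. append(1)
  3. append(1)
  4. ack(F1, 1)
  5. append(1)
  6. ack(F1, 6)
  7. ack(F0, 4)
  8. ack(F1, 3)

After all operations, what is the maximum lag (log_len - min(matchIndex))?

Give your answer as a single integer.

Answer: 2

Derivation:
Op 1: append 3 -> log_len=3
Op 2: append 1 -> log_len=4
Op 3: append 1 -> log_len=5
Op 4: F1 acks idx 1 -> match: F0=0 F1=1; commitIndex=1
Op 5: append 1 -> log_len=6
Op 6: F1 acks idx 6 -> match: F0=0 F1=6; commitIndex=6
Op 7: F0 acks idx 4 -> match: F0=4 F1=6; commitIndex=6
Op 8: F1 acks idx 3 -> match: F0=4 F1=6; commitIndex=6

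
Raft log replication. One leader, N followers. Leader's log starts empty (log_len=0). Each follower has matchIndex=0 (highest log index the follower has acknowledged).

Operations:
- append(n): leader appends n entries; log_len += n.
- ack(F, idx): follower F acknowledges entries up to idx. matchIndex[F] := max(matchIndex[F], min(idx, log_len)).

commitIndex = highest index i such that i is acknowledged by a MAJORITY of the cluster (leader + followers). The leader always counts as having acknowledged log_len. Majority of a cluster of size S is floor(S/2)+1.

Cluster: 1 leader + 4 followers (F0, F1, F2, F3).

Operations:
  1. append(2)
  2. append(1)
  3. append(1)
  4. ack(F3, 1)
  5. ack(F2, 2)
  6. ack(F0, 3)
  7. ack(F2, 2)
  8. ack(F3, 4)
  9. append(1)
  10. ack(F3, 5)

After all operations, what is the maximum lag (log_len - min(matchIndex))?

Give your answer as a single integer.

Op 1: append 2 -> log_len=2
Op 2: append 1 -> log_len=3
Op 3: append 1 -> log_len=4
Op 4: F3 acks idx 1 -> match: F0=0 F1=0 F2=0 F3=1; commitIndex=0
Op 5: F2 acks idx 2 -> match: F0=0 F1=0 F2=2 F3=1; commitIndex=1
Op 6: F0 acks idx 3 -> match: F0=3 F1=0 F2=2 F3=1; commitIndex=2
Op 7: F2 acks idx 2 -> match: F0=3 F1=0 F2=2 F3=1; commitIndex=2
Op 8: F3 acks idx 4 -> match: F0=3 F1=0 F2=2 F3=4; commitIndex=3
Op 9: append 1 -> log_len=5
Op 10: F3 acks idx 5 -> match: F0=3 F1=0 F2=2 F3=5; commitIndex=3

Answer: 5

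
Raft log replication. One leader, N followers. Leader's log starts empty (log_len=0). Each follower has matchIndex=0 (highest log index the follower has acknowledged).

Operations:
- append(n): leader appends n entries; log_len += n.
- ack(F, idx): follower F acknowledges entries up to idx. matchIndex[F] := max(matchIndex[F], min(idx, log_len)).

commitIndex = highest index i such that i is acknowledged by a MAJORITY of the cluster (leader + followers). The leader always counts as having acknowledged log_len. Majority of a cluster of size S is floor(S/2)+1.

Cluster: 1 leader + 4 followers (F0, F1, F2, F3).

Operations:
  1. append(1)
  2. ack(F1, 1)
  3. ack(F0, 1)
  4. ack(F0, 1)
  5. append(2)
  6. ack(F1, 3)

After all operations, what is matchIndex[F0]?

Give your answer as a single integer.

Op 1: append 1 -> log_len=1
Op 2: F1 acks idx 1 -> match: F0=0 F1=1 F2=0 F3=0; commitIndex=0
Op 3: F0 acks idx 1 -> match: F0=1 F1=1 F2=0 F3=0; commitIndex=1
Op 4: F0 acks idx 1 -> match: F0=1 F1=1 F2=0 F3=0; commitIndex=1
Op 5: append 2 -> log_len=3
Op 6: F1 acks idx 3 -> match: F0=1 F1=3 F2=0 F3=0; commitIndex=1

Answer: 1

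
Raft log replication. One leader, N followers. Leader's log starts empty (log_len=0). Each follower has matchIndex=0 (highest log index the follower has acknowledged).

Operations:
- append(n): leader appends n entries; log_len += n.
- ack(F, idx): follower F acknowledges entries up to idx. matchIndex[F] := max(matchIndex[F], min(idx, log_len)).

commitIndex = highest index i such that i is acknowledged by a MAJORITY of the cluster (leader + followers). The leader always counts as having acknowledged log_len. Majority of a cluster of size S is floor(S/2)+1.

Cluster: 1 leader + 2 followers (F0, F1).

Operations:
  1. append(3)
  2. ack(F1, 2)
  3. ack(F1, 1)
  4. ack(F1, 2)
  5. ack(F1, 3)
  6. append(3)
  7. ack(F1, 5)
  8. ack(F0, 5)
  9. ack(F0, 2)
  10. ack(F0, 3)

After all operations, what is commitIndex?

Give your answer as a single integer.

Answer: 5

Derivation:
Op 1: append 3 -> log_len=3
Op 2: F1 acks idx 2 -> match: F0=0 F1=2; commitIndex=2
Op 3: F1 acks idx 1 -> match: F0=0 F1=2; commitIndex=2
Op 4: F1 acks idx 2 -> match: F0=0 F1=2; commitIndex=2
Op 5: F1 acks idx 3 -> match: F0=0 F1=3; commitIndex=3
Op 6: append 3 -> log_len=6
Op 7: F1 acks idx 5 -> match: F0=0 F1=5; commitIndex=5
Op 8: F0 acks idx 5 -> match: F0=5 F1=5; commitIndex=5
Op 9: F0 acks idx 2 -> match: F0=5 F1=5; commitIndex=5
Op 10: F0 acks idx 3 -> match: F0=5 F1=5; commitIndex=5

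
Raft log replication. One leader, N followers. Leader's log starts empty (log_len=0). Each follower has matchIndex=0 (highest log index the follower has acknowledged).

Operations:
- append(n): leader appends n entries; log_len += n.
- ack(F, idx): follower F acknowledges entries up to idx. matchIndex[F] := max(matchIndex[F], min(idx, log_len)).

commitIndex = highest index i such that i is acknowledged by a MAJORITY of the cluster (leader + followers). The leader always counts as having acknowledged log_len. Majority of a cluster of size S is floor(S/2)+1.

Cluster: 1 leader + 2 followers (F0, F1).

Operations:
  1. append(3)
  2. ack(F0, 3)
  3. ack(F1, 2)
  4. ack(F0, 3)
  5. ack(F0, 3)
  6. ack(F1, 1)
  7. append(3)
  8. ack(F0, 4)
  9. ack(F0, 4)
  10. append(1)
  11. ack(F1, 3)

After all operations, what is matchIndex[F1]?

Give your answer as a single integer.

Op 1: append 3 -> log_len=3
Op 2: F0 acks idx 3 -> match: F0=3 F1=0; commitIndex=3
Op 3: F1 acks idx 2 -> match: F0=3 F1=2; commitIndex=3
Op 4: F0 acks idx 3 -> match: F0=3 F1=2; commitIndex=3
Op 5: F0 acks idx 3 -> match: F0=3 F1=2; commitIndex=3
Op 6: F1 acks idx 1 -> match: F0=3 F1=2; commitIndex=3
Op 7: append 3 -> log_len=6
Op 8: F0 acks idx 4 -> match: F0=4 F1=2; commitIndex=4
Op 9: F0 acks idx 4 -> match: F0=4 F1=2; commitIndex=4
Op 10: append 1 -> log_len=7
Op 11: F1 acks idx 3 -> match: F0=4 F1=3; commitIndex=4

Answer: 3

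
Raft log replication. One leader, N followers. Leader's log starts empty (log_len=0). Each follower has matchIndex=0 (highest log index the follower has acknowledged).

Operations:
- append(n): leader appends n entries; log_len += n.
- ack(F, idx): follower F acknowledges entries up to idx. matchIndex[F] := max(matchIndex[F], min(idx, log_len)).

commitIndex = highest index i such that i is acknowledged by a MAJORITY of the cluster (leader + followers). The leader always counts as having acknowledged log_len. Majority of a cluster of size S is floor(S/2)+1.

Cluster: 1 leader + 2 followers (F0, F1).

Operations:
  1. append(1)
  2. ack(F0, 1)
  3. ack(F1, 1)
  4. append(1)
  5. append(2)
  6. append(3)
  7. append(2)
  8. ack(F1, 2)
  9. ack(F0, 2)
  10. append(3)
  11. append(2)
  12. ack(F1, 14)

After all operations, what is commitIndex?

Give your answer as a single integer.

Answer: 14

Derivation:
Op 1: append 1 -> log_len=1
Op 2: F0 acks idx 1 -> match: F0=1 F1=0; commitIndex=1
Op 3: F1 acks idx 1 -> match: F0=1 F1=1; commitIndex=1
Op 4: append 1 -> log_len=2
Op 5: append 2 -> log_len=4
Op 6: append 3 -> log_len=7
Op 7: append 2 -> log_len=9
Op 8: F1 acks idx 2 -> match: F0=1 F1=2; commitIndex=2
Op 9: F0 acks idx 2 -> match: F0=2 F1=2; commitIndex=2
Op 10: append 3 -> log_len=12
Op 11: append 2 -> log_len=14
Op 12: F1 acks idx 14 -> match: F0=2 F1=14; commitIndex=14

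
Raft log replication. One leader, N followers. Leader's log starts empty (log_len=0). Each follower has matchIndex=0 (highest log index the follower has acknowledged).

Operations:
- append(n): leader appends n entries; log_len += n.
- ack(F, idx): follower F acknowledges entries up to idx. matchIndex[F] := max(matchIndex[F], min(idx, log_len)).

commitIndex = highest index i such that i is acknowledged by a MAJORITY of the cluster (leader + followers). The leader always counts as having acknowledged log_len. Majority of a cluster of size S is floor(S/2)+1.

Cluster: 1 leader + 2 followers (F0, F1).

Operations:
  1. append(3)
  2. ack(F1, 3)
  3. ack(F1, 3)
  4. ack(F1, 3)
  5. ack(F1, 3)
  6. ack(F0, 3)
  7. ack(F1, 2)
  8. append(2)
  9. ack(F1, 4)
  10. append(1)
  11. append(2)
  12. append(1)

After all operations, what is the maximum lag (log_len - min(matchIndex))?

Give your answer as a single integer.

Op 1: append 3 -> log_len=3
Op 2: F1 acks idx 3 -> match: F0=0 F1=3; commitIndex=3
Op 3: F1 acks idx 3 -> match: F0=0 F1=3; commitIndex=3
Op 4: F1 acks idx 3 -> match: F0=0 F1=3; commitIndex=3
Op 5: F1 acks idx 3 -> match: F0=0 F1=3; commitIndex=3
Op 6: F0 acks idx 3 -> match: F0=3 F1=3; commitIndex=3
Op 7: F1 acks idx 2 -> match: F0=3 F1=3; commitIndex=3
Op 8: append 2 -> log_len=5
Op 9: F1 acks idx 4 -> match: F0=3 F1=4; commitIndex=4
Op 10: append 1 -> log_len=6
Op 11: append 2 -> log_len=8
Op 12: append 1 -> log_len=9

Answer: 6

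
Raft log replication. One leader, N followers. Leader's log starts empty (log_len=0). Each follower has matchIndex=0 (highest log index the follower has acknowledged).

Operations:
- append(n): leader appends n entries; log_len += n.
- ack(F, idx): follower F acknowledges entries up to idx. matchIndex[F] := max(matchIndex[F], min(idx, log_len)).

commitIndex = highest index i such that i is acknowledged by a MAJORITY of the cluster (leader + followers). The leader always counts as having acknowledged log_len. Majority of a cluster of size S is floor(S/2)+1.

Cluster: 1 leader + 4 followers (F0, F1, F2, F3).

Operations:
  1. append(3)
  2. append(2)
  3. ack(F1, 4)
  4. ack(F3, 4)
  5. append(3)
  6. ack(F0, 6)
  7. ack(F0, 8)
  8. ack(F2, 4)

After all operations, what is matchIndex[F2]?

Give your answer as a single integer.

Answer: 4

Derivation:
Op 1: append 3 -> log_len=3
Op 2: append 2 -> log_len=5
Op 3: F1 acks idx 4 -> match: F0=0 F1=4 F2=0 F3=0; commitIndex=0
Op 4: F3 acks idx 4 -> match: F0=0 F1=4 F2=0 F3=4; commitIndex=4
Op 5: append 3 -> log_len=8
Op 6: F0 acks idx 6 -> match: F0=6 F1=4 F2=0 F3=4; commitIndex=4
Op 7: F0 acks idx 8 -> match: F0=8 F1=4 F2=0 F3=4; commitIndex=4
Op 8: F2 acks idx 4 -> match: F0=8 F1=4 F2=4 F3=4; commitIndex=4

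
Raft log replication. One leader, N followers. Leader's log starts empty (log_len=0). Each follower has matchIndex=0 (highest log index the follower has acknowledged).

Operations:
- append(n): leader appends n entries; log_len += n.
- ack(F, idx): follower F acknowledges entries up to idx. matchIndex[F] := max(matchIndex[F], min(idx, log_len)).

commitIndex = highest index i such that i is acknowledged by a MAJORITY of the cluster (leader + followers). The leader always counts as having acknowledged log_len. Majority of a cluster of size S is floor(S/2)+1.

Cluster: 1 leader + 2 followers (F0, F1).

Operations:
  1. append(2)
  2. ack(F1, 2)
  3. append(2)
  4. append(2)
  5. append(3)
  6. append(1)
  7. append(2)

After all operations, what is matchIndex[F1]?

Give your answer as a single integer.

Answer: 2

Derivation:
Op 1: append 2 -> log_len=2
Op 2: F1 acks idx 2 -> match: F0=0 F1=2; commitIndex=2
Op 3: append 2 -> log_len=4
Op 4: append 2 -> log_len=6
Op 5: append 3 -> log_len=9
Op 6: append 1 -> log_len=10
Op 7: append 2 -> log_len=12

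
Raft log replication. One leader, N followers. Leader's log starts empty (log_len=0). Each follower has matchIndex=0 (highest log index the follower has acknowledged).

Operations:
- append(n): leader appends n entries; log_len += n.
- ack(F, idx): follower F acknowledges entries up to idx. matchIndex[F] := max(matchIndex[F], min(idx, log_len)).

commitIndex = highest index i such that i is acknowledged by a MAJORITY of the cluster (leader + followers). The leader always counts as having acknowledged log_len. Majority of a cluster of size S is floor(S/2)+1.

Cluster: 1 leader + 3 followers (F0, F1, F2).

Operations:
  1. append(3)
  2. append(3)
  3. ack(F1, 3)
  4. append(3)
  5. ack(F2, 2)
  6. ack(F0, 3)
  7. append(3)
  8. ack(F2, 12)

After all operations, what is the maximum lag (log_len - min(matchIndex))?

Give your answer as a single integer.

Op 1: append 3 -> log_len=3
Op 2: append 3 -> log_len=6
Op 3: F1 acks idx 3 -> match: F0=0 F1=3 F2=0; commitIndex=0
Op 4: append 3 -> log_len=9
Op 5: F2 acks idx 2 -> match: F0=0 F1=3 F2=2; commitIndex=2
Op 6: F0 acks idx 3 -> match: F0=3 F1=3 F2=2; commitIndex=3
Op 7: append 3 -> log_len=12
Op 8: F2 acks idx 12 -> match: F0=3 F1=3 F2=12; commitIndex=3

Answer: 9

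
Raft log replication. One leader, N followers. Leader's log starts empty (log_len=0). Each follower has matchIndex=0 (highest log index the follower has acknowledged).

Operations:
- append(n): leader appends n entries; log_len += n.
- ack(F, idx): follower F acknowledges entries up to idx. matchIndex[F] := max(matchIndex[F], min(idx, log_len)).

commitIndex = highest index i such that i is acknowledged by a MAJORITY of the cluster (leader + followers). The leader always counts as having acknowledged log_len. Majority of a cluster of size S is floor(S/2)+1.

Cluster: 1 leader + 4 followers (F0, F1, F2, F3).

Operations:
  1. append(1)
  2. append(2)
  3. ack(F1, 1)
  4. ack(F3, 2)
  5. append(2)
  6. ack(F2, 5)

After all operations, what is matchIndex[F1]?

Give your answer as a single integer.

Op 1: append 1 -> log_len=1
Op 2: append 2 -> log_len=3
Op 3: F1 acks idx 1 -> match: F0=0 F1=1 F2=0 F3=0; commitIndex=0
Op 4: F3 acks idx 2 -> match: F0=0 F1=1 F2=0 F3=2; commitIndex=1
Op 5: append 2 -> log_len=5
Op 6: F2 acks idx 5 -> match: F0=0 F1=1 F2=5 F3=2; commitIndex=2

Answer: 1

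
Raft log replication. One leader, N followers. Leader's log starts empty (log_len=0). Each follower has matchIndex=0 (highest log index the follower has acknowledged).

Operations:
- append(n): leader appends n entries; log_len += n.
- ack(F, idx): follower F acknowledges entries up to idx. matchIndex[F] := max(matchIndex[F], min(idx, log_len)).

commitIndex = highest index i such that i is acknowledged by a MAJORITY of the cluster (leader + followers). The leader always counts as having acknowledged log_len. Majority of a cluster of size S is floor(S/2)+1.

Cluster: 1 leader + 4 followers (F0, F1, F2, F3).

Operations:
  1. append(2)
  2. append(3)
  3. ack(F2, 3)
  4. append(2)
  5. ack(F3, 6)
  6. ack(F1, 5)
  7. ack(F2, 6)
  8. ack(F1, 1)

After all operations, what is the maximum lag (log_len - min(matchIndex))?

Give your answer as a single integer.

Op 1: append 2 -> log_len=2
Op 2: append 3 -> log_len=5
Op 3: F2 acks idx 3 -> match: F0=0 F1=0 F2=3 F3=0; commitIndex=0
Op 4: append 2 -> log_len=7
Op 5: F3 acks idx 6 -> match: F0=0 F1=0 F2=3 F3=6; commitIndex=3
Op 6: F1 acks idx 5 -> match: F0=0 F1=5 F2=3 F3=6; commitIndex=5
Op 7: F2 acks idx 6 -> match: F0=0 F1=5 F2=6 F3=6; commitIndex=6
Op 8: F1 acks idx 1 -> match: F0=0 F1=5 F2=6 F3=6; commitIndex=6

Answer: 7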